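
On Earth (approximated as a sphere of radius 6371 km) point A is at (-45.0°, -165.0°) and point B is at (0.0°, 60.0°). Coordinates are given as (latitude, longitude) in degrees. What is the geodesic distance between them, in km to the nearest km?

In radians: φ₁ = -0.7854, φ₂ = 0.0000, Δλ = -135.000° = -2.3562 rad.
Haversine: a = sin²(Δφ/2) + cos φ₁ cos φ₂ sin²(Δλ/2) = 0.1464 + (0.7071)(1.0000)(0.8536) = 0.75000.
Central angle c = 2·arcsin(√a) = 2.09440 rad.
Distance = R·c = 6371 × 2.0944 ≈ 13343 km.

13343 km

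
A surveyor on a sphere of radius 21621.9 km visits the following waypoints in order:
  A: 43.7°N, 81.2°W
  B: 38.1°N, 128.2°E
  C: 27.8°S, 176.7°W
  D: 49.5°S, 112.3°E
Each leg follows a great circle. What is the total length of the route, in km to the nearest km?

88621 km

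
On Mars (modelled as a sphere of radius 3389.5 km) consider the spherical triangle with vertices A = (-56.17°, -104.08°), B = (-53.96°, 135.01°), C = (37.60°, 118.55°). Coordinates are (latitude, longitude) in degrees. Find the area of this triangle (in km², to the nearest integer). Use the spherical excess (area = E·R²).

Side lengths (central angles): a = 1.6171, b = 2.5524, c = 1.0432 rad; semiperimeter s = 2.6064.
By l'Huilier's theorem, tan(E/4) = √[tan(s/2) tan((s−a)/2) tan((s−b)/2) tan((s−c)/2)], giving spherical excess E = 0.9027 rad.
Area = E·R² = 0.9027 × (3389.5)² ≈ 10370875 km².

10370875 km²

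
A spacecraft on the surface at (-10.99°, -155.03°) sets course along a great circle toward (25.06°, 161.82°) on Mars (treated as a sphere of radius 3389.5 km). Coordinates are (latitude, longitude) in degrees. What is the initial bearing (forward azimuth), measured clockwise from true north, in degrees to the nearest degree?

311°

With φ₁ = -0.1918, φ₂ = 0.4374, Δλ = -0.7531 rad, the forward-azimuth formula gives
θ = atan2( sin Δλ cos φ₂ , cos φ₁ sin φ₂ − sin φ₁ cos φ₂ cos Δλ ) = atan2(-0.6195, 0.5418) = -48.83°.
Adding 360° brings this into [0°, 360°): 311°.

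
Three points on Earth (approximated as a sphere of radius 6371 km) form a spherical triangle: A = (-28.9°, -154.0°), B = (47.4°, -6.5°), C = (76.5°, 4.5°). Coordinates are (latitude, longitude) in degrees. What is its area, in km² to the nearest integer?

Side lengths (central angles): a = 0.5138, b = 2.2917, c = 2.5974 rad; semiperimeter s = 2.7015.
By l'Huilier's theorem, tan(E/4) = √[tan(s/2) tan((s−a)/2) tan((s−b)/2) tan((s−c)/2)], giving spherical excess E = 1.1878 rad.
Area = E·R² = 1.1878 × (6371)² ≈ 48213348 km².

48213348 km²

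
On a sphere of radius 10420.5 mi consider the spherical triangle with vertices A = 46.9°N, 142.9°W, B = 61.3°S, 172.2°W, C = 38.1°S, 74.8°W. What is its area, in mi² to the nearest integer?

160608802 mi²

Side lengths (central angles): a = 1.0558, b = 1.8235, c = 1.9330 rad; semiperimeter s = 2.4061.
By l'Huilier's theorem, tan(E/4) = √[tan(s/2) tan((s−a)/2) tan((s−b)/2) tan((s−c)/2)], giving spherical excess E = 1.4791 rad.
Area = E·R² = 1.4791 × (10420.5)² ≈ 160608802 mi².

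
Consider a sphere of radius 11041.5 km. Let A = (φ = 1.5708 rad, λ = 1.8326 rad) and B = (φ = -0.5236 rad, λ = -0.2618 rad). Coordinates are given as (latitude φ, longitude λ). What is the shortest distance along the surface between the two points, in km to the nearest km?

23125 km

Let φ₁ = 1.5708 rad, φ₂ = -0.5236 rad, and Δλ = -2.0944 rad.
cos c = sin φ₁ sin φ₂ + cos φ₁ cos φ₂ cos Δλ = (1.0000)(-0.5000) + (-0.0000)(0.8660)(-0.5000) = -0.50000,
so c = arccos(-0.50000) = 2.09439 rad.
Distance = R·c = 11041.5 × 2.0944 ≈ 23125 km.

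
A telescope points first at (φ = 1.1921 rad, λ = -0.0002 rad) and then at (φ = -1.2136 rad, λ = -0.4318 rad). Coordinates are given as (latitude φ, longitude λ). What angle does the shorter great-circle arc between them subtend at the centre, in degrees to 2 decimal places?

Let φ₁ = 1.1921 rad, φ₂ = -1.2136 rad, and Δλ = -0.4316 rad.
Haversine: a = sin²(Δφ/2) + cos φ₁ cos φ₂ sin²(Δλ/2) = 0.8706 + (0.3697)(0.3496)(0.0459) = 0.87654.
Central angle c = 2·arcsin(√a) = 2.42354 rad.
So the angular separation is 138.86°.

138.86°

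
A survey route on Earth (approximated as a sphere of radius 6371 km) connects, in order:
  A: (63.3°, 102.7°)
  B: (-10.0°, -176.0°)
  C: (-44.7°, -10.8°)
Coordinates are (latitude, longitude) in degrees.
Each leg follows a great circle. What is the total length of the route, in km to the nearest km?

24323 km

Leg A→B: central angle 1.6591 rad, distance 10570.2 km.
Leg B→C: central angle 2.1587 rad, distance 13753.2 km.
Total: 10570.2 + 13753.2 ≈ 24323 km.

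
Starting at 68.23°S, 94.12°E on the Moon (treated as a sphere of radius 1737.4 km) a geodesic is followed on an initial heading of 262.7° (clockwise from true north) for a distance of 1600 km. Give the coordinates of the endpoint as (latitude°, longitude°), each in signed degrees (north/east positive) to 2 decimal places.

Angular distance δ = d/R = 1600/1737.4 = 0.92092 rad; initial bearing θ = 4.5850 rad.
sin φ₂ = sin φ₁ cos δ + cos φ₁ sin δ cos θ = (-0.9287)(0.6051) + (0.3709)(0.7962)(-0.1271) = -0.5995, so φ₂ = -36.83°.
Δλ = atan2(sin θ sin δ cos φ₁, cos δ − sin φ₁ sin φ₂) = atan2(-0.2929, 0.0484) = -80.619°.
λ₂ = 94.120° − 80.619° = 13.50°.

-36.83°, 13.50°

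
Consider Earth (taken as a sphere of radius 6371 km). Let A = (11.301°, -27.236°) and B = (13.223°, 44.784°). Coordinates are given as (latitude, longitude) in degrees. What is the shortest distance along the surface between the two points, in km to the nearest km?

7801 km

Let φ₁ = 0.1972 rad, φ₂ = 0.2308 rad, and Δλ = 1.2570 rad.
cos c = sin φ₁ sin φ₂ + cos φ₁ cos φ₂ cos Δλ = (0.1960)(0.2287) + (0.9806)(0.9735)(0.3087) = 0.33950,
so c = arccos(0.33950) = 1.22441 rad.
Distance = R·c = 6371 × 1.2244 ≈ 7801 km.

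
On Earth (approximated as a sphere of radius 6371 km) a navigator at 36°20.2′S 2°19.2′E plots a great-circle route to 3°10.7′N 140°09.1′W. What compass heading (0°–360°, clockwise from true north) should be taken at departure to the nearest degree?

With φ₁ = -0.6342, φ₂ = 0.0555, Δλ = -2.4866 rad, the forward-azimuth formula gives
θ = atan2( sin Δλ cos φ₂ , cos φ₁ sin φ₂ − sin φ₁ cos φ₂ cos Δλ ) = atan2(-0.6082, -0.4245) = -124.91°.
Adding 360° brings this into [0°, 360°): 235°.

235°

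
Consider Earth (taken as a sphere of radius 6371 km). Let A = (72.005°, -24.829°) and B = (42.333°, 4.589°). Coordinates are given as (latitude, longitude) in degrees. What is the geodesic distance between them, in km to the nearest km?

3661 km

Let φ₁ = 1.2567 rad, φ₂ = 0.7389 rad, and Δλ = 0.5134 rad.
cos c = sin φ₁ sin φ₂ + cos φ₁ cos φ₂ cos Δλ = (0.9511)(0.6734) + (0.3089)(0.7392)(0.8711) = 0.83943,
so c = arccos(0.83943) = 0.57457 rad.
Distance = R·c = 6371 × 0.5746 ≈ 3661 km.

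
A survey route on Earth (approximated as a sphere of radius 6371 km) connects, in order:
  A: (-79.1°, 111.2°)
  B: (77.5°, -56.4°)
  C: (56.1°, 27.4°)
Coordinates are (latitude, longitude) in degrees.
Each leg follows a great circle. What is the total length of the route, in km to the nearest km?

23529 km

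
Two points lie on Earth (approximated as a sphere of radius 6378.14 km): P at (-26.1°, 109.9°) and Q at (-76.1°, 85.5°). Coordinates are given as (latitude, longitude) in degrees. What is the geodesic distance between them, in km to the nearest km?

In radians: φ₁ = -0.4555, φ₂ = -1.3282, Δλ = -24.400° = -0.4259 rad.
cos c = sin φ₁ sin φ₂ + cos φ₁ cos φ₂ cos Δλ = (-0.4399)(-0.9707) + (0.8980)(0.2402)(0.9107) = 0.62352,
so c = arccos(0.62352) = 0.89756 rad.
Distance = R·c = 6378.14 × 0.8976 ≈ 5725 km.

5725 km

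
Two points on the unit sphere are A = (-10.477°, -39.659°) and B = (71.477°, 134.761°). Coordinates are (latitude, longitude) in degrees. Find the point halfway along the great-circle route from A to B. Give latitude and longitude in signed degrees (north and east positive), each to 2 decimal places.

48.93°, -37.01°

Central angle δ = 2.0753 rad. Interpolating on the sphere with fraction f = 0.5:
P = [sin((1−f)δ)·A + sin(fδ)·B] / sin δ = 0.9837·A + 0.9837·B in Cartesian coordinates,
giving P = (0.5246, -0.3955, 0.7539), i.e. latitude 48.93°, longitude -37.01°.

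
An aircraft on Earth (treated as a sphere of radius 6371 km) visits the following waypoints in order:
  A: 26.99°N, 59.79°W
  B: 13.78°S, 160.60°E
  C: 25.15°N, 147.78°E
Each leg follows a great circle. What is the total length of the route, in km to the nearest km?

Leg A→B: central angle 2.4454 rad, distance 15579.4 km.
Leg B→C: central angle 0.7136 rad, distance 4546.5 km.
Total: 15579.4 + 4546.5 ≈ 20126 km.

20126 km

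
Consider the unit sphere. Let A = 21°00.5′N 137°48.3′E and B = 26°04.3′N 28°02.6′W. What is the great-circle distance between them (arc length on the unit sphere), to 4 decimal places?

2.2857

With latitudes φ₁ = 21.008°, φ₂ = 26.072° and longitude difference Δλ = -165.848°:
Haversine: a = sin²(Δφ/2) + cos φ₁ cos φ₂ sin²(Δλ/2) = 0.0020 + (0.9335)(0.8982)(0.9848) = 0.82776.
Central angle c = 2·arcsin(√a) = 2.28568 rad.
On the unit sphere the arc length equals the central angle: 2.2857.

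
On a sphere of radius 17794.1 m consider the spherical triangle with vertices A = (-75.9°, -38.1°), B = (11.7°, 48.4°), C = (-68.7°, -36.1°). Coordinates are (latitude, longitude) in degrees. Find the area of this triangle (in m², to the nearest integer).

46186691 m²

Side lengths (central angles): a = 1.7263, b = 0.1261, c = 1.7539 rad; semiperimeter s = 1.8031.
By l'Huilier's theorem, tan(E/4) = √[tan(s/2) tan((s−a)/2) tan((s−b)/2) tan((s−c)/2)], giving spherical excess E = 0.1459 rad.
Area = E·R² = 0.1459 × (17794.1)² ≈ 46186691 m².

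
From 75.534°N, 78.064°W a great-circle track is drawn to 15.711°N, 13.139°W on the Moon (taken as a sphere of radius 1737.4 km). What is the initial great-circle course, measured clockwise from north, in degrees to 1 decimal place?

Δλ = 64.925° = 1.1332 rad.
y = sin Δλ · cos φ₂ = (0.9058)(0.9626) = 0.8719
x = cos φ₁ sin φ₂ − sin φ₁ cos φ₂ cos Δλ = (0.2498)(0.2708) − (0.9683)(0.9626)(0.4238) = -0.3274
θ = atan2(y, x) = 110.58°, so the bearing is 110.6°.

110.6°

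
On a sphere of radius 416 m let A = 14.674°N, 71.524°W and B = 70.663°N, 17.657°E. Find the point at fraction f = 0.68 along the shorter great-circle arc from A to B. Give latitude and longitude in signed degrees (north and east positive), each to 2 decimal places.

Central angle δ = 1.3247 rad. Interpolating on the sphere with fraction f = 0.68:
P = [sin((1−f)δ)·A + sin(fδ)·B] / sin δ = 0.4241·A + 0.8082·B in Cartesian coordinates,
giving P = (0.3850, -0.3080, 0.8700), i.e. latitude 60.46°, longitude -38.65°.

60.46°, -38.65°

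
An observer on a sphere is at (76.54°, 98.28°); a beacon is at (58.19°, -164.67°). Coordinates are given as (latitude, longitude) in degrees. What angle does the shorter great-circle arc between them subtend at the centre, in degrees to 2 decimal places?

Let φ₁ = 1.3359 rad, φ₂ = 1.0156 rad, and Δλ = 1.6938 rad.
cos c = sin φ₁ sin φ₂ + cos φ₁ cos φ₂ cos Δλ = (0.9725)(0.8498) + (0.2328)(0.5271)(-0.1227) = 0.81140,
so c = arccos(0.81140) = 0.62425 rad.
So the angular separation is 35.77°.

35.77°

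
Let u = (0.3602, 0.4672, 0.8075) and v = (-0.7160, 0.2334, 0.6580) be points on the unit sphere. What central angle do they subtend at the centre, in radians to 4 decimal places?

u·v = 0.3825; |u| = 1.0000, |v| = 1.0000.
cos θ = (u·v)/(|u||v|) = 0.3824, so θ = 1.1784 rad.

1.1784 rad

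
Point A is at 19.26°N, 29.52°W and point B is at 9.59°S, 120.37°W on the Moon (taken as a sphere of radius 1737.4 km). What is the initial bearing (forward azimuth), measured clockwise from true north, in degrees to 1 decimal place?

With φ₁ = 0.3362, φ₂ = -0.1674, Δλ = -1.5856 rad, the forward-azimuth formula gives
θ = atan2( sin Δλ cos φ₂ , cos φ₁ sin φ₂ − sin φ₁ cos φ₂ cos Δλ ) = atan2(-0.9859, -0.1524) = -98.79°.
Adding 360° brings this into [0°, 360°): 261.2°.

261.2°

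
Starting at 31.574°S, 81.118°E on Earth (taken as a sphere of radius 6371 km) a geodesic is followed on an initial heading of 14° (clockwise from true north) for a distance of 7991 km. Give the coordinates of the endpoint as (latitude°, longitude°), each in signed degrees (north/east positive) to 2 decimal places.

Angular distance δ = d/R = 7991/6371 = 1.25428 rad; initial bearing θ = 0.2443 rad.
sin φ₂ = sin φ₁ cos δ + cos φ₁ sin δ cos θ = (-0.5236)(0.3113) + (0.8520)(0.9503)(0.9703) = 0.6226, so φ₂ = 38.51°.
Δλ = atan2(sin θ sin δ cos φ₁, cos δ − sin φ₁ sin φ₂) = atan2(0.1959, 0.6373) = 17.085°.
λ₂ = 81.118° + 17.085° = 98.20°.

38.51°, 98.20°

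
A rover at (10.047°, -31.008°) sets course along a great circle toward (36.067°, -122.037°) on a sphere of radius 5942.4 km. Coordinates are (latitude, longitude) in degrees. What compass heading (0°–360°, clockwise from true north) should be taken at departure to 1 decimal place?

305.8°

With φ₁ = 0.1754, φ₂ = 0.6295, Δλ = -1.5888 rad, the forward-azimuth formula gives
θ = atan2( sin Δλ cos φ₂ , cos φ₁ sin φ₂ − sin φ₁ cos φ₂ cos Δλ ) = atan2(-0.8082, 0.5822) = -54.23°.
Adding 360° brings this into [0°, 360°): 305.8°.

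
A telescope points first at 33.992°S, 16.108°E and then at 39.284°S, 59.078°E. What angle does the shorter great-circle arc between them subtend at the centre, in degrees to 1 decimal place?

34.6°

Let φ₁ = -0.5933 rad, φ₂ = -0.6856 rad, and Δλ = 0.7500 rad.
Haversine: a = sin²(Δφ/2) + cos φ₁ cos φ₂ sin²(Δλ/2) = 0.0021 + (0.8291)(0.7740)(0.1341) = 0.08822.
Central angle c = 2·arcsin(√a) = 0.60313 rad.
So the angular separation is 34.6°.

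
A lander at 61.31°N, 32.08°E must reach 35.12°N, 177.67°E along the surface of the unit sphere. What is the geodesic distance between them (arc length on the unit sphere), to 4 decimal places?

Let φ₁ = 1.0701 rad, φ₂ = 0.6130 rad, and Δλ = 2.5410 rad.
cos c = sin φ₁ sin φ₂ + cos φ₁ cos φ₂ cos Δλ = (0.8772)(0.5753) + (0.4801)(0.8179)(-0.8250) = 0.18070,
so c = arccos(0.18070) = 1.38910 rad.
On the unit sphere the arc length equals the central angle: 1.3891.

1.3891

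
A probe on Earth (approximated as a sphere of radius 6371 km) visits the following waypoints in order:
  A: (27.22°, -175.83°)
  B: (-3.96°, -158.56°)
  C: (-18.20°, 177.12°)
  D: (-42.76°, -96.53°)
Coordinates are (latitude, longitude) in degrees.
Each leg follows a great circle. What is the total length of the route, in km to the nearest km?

15370 km

Leg A→B: central angle 0.6171 rad, distance 3931.7 km.
Leg B→C: central angle 0.4839 rad, distance 3083.1 km.
Leg C→D: central angle 1.3114 rad, distance 8355.2 km.
Total: 3931.7 + 3083.1 + 8355.2 ≈ 15370 km.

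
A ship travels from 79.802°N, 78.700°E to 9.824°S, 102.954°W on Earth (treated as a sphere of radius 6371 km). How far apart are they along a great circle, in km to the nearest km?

Let φ₁ = 1.3928 rad, φ₂ = -0.1715 rad, and Δλ = 3.1127 rad.
Haversine: a = sin²(Δφ/2) + cos φ₁ cos φ₂ sin²(Δλ/2) = 0.4967 + (0.1771)(0.9853)(0.9998) = 0.67115.
Central angle c = 2·arcsin(√a) = 1.92017 rad.
Distance = R·c = 6371 × 1.9202 ≈ 12233 km.

12233 km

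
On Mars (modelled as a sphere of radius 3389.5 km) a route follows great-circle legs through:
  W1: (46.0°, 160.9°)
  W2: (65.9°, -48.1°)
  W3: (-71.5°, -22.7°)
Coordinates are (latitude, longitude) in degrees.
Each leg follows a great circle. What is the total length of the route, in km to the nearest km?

Leg W1→W2: central angle 1.1499 rad, distance 3897.7 km.
Leg W2→W3: central angle 2.4168 rad, distance 8191.7 km.
Total: 3897.7 + 8191.7 ≈ 12089 km.

12089 km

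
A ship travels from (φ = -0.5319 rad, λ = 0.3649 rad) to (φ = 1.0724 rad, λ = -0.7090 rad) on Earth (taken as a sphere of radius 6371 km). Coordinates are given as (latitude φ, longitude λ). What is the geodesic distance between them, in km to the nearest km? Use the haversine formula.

Let φ₁ = -0.5319 rad, φ₂ = 1.0724 rad, and Δλ = -1.0739 rad.
Haversine: a = sin²(Δφ/2) + cos φ₁ cos φ₂ sin²(Δλ/2) = 0.5167 + (0.8618)(0.4780)(0.2617) = 0.62454.
Central angle c = 2·arcsin(√a) = 1.82253 rad.
Distance = R·c = 6371 × 1.8225 ≈ 11611 km.

11611 km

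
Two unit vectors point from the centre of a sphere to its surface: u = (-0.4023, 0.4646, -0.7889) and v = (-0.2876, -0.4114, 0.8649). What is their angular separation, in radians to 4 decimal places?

2.4306 rad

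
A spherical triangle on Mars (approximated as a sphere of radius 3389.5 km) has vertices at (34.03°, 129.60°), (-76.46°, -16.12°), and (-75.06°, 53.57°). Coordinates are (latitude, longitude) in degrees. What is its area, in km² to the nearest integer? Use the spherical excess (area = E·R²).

1922532 km²

Side lengths (central angles): a = 0.2827, b = 2.0819, c = 2.3524 rad; semiperimeter s = 2.3585.
By l'Huilier's theorem, tan(E/4) = √[tan(s/2) tan((s−a)/2) tan((s−b)/2) tan((s−c)/2)], giving spherical excess E = 0.1673 rad.
Area = E·R² = 0.1673 × (3389.5)² ≈ 1922532 km².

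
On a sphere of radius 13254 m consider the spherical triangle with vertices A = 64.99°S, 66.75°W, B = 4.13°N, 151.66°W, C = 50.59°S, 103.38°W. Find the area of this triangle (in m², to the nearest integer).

14378052 m²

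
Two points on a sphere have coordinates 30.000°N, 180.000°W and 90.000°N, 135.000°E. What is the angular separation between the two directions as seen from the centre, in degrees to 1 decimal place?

With latitudes φ₁ = 30.000°, φ₂ = 90.000° and longitude difference Δλ = -45.000°:
cos c = sin φ₁ sin φ₂ + cos φ₁ cos φ₂ cos Δλ = (0.5000)(1.0000) + (0.8660)(0.0000)(0.7071) = 0.50000,
so c = arccos(0.50000) = 1.04720 rad.
So the angular separation is 60.0°.

60.0°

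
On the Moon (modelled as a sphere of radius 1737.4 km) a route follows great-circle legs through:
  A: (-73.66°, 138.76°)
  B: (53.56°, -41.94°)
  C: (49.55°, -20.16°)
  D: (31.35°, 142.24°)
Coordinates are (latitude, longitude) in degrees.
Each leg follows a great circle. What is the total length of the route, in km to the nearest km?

Leg A→B: central angle 2.7907 rad, distance 4848.6 km.
Leg B→C: central angle 0.2454 rad, distance 426.3 km.
Leg C→D: central angle 1.7034 rad, distance 2959.5 km.
Total: 4848.6 + 426.3 + 2959.5 ≈ 8234 km.

8234 km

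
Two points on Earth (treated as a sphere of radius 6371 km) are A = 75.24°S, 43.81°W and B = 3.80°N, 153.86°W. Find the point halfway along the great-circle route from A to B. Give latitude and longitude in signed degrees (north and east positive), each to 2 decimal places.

The central angle between A and B is δ = 1.7226 rad.
With f = 0.5, the slerp weights are sin((1−f)δ)/sin δ = 0.7675 and sin(fδ)/sin δ = 0.7675.
Weighted sum of the unit vectors: (0.7675)·(0.1839,-0.1764,-0.9670) + (0.7675)·(-0.8957,-0.4396,0.0663) = (-0.5464, -0.4728, -0.6913).
Converting back: φ = atan2(z, √(x²+y²)) = -43.74°, λ = atan2(y, x) = -139.13°.

-43.74°, -139.13°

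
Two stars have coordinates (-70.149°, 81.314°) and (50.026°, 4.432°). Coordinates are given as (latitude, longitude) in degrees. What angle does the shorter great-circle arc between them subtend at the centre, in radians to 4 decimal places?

2.3067 rad

With latitudes φ₁ = -70.149°, φ₂ = 50.026° and longitude difference Δλ = -76.882°:
cos c = sin φ₁ sin φ₂ + cos φ₁ cos φ₂ cos Δλ = (-0.9406)(0.7663) + (0.3396)(0.6424)(0.2270) = -0.67129,
so c = arccos(-0.67129) = 2.30674 rad.
So the angular separation is 2.3067 rad.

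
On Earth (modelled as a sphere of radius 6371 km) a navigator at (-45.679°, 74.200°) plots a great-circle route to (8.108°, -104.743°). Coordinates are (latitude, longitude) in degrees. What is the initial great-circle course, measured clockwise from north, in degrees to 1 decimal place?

With φ₁ = -0.7972, φ₂ = 0.1415, Δλ = -3.1231 rad, the forward-azimuth formula gives
θ = atan2( sin Δλ cos φ₂ , cos φ₁ sin φ₂ − sin φ₁ cos φ₂ cos Δλ ) = atan2(-0.0183, -0.6096) = -178.28°.
Adding 360° brings this into [0°, 360°): 181.7°.

181.7°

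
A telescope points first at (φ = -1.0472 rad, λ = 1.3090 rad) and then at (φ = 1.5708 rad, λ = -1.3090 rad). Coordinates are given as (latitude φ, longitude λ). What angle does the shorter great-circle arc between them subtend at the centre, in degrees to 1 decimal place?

With latitudes φ₁ = -60.000°, φ₂ = 90.000° and longitude difference Δλ = -150.000°:
cos c = sin φ₁ sin φ₂ + cos φ₁ cos φ₂ cos Δλ = (-0.8660)(1.0000) + (0.5000)(-0.0000)(-0.8660) = -0.86603,
so c = arccos(-0.86603) = 2.61799 rad.
So the angular separation is 150.0°.

150.0°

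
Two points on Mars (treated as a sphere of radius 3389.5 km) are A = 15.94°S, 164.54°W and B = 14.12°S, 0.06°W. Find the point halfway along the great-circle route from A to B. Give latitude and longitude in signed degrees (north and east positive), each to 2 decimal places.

Central angle δ = 2.5526 rad. Interpolating on the sphere with fraction f = 0.5:
P = [sin((1−f)δ)·A + sin(fδ)·B] / sin δ = 1.7226·A + 1.7226·B in Cartesian coordinates,
giving P = (0.0741, -0.4433, -0.8933), i.e. latitude -63.29°, longitude -80.51°.

-63.29°, -80.51°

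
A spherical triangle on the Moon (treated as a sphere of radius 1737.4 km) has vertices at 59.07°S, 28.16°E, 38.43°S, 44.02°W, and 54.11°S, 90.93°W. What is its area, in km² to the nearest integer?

Side lengths (central angles): a = 0.6141, b = 0.9903, c = 0.8548 rad; semiperimeter s = 1.2296.
By l'Huilier's theorem, tan(E/4) = √[tan(s/2) tan((s−a)/2) tan((s−b)/2) tan((s−c)/2)], giving spherical excess E = 0.2856 rad.
Area = E·R² = 0.2856 × (1737.4)² ≈ 862204 km².

862204 km²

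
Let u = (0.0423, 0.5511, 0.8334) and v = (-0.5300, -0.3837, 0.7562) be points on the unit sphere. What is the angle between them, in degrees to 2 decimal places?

66.65°

u·v = 0.3963; |u| = 1.0000, |v| = 1.0000.
cos θ = (u·v)/(|u||v|) = 0.3963, so θ = 66.65°.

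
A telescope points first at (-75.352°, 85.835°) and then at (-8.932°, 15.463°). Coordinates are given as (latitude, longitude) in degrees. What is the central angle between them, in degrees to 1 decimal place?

In radians: φ₁ = -1.3151, φ₂ = -0.1559, Δλ = -70.372° = -1.2282 rad.
cos c = sin φ₁ sin φ₂ + cos φ₁ cos φ₂ cos Δλ = (-0.9675)(-0.1553) + (0.2529)(0.9879)(0.3359) = 0.23413,
so c = arccos(0.23413) = 1.33447 rad.
So the angular separation is 76.5°.

76.5°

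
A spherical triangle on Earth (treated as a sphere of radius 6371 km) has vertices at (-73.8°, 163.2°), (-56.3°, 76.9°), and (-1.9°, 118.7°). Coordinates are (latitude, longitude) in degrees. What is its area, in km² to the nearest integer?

16536560 km²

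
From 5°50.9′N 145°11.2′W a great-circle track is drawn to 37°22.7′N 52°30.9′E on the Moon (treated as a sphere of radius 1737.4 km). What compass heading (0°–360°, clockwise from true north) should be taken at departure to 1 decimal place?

340.5°

Δλ = -162.298° = -2.8326 rad.
y = sin Δλ · cos φ₂ = (-0.3041)(0.7946) = -0.2416
x = cos φ₁ sin φ₂ − sin φ₁ cos φ₂ cos Δλ = (0.9948)(0.6071) − (0.1019)(0.7946)(-0.9527) = 0.6811
θ = atan2(y, x) = -19.53°; adding 360° gives 340.5°.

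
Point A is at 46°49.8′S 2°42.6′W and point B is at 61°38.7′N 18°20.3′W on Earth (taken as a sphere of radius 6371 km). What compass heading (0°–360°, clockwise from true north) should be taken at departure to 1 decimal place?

With φ₁ = -0.8173, φ₂ = 1.0759, Δλ = -0.2728 rad, the forward-azimuth formula gives
θ = atan2( sin Δλ cos φ₂ , cos φ₁ sin φ₂ − sin φ₁ cos φ₂ cos Δλ ) = atan2(-0.1279, 0.9357) = -7.79°.
Adding 360° brings this into [0°, 360°): 352.2°.

352.2°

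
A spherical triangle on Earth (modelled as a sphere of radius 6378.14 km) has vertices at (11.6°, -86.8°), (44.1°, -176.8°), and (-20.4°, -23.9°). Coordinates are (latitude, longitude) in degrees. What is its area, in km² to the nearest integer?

31327197 km²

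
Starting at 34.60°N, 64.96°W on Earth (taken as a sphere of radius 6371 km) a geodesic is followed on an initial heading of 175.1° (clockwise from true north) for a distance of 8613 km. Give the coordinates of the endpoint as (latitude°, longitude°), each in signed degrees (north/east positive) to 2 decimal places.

Angular distance δ = d/R = 8613/6371 = 1.35191 rad; initial bearing θ = 3.0561 rad.
sin φ₂ = sin φ₁ cos δ + cos φ₁ sin δ cos θ = (0.5678)(0.2171) + (0.8231)(0.9761)(-0.9963) = -0.6773, so φ₂ = -42.63°.
Δλ = atan2(sin θ sin δ cos φ₁, cos δ − sin φ₁ sin φ₂) = atan2(0.0686, 0.6017) = 6.507°.
λ₂ = -64.960° + 6.507° = -58.45°.

-42.63°, -58.45°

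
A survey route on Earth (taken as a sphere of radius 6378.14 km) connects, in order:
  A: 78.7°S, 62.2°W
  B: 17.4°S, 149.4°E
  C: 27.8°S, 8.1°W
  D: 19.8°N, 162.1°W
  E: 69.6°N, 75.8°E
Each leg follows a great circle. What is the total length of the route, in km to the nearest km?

49966 km

Leg A→B: central angle 1.4364 rad, distance 9161.6 km.
Leg B→C: central angle 2.2658 rad, distance 14451.5 km.
Leg C→D: central angle 2.7046 rad, distance 17250.4 km.
Leg D→E: central angle 1.4271 rad, distance 9102.2 km.
Total: 9161.6 + 14451.5 + 17250.4 + 9102.2 ≈ 49966 km.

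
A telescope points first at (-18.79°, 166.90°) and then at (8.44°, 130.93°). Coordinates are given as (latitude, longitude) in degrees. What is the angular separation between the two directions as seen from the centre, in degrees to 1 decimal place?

44.7°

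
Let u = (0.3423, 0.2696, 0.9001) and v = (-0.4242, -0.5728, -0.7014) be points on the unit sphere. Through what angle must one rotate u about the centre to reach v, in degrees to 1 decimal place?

158.6°

u·v = -0.9310; |u| = 1.0000, |v| = 1.0000.
cos θ = (u·v)/(|u||v|) = -0.9309, so θ = 158.6°.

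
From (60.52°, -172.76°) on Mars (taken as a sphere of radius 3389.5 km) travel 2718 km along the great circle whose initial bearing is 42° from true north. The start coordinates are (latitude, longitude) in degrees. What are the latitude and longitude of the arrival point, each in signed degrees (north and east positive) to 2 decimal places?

60.24°, -68.44°

Angular distance δ = d/R = 2718/3389.5 = 0.80189 rad; initial bearing θ = 0.7330 rad.
sin φ₂ = sin φ₁ cos δ + cos φ₁ sin δ cos θ = (0.8705)(0.6954) + (0.4921)(0.7187)(0.7431) = 0.8682, so φ₂ = 60.24°.
Δλ = atan2(sin θ sin δ cos φ₁, cos δ − sin φ₁ sin φ₂) = atan2(0.2367, -0.0604) = 104.317°.
λ₂ = -172.760° + 104.317° = -68.44°.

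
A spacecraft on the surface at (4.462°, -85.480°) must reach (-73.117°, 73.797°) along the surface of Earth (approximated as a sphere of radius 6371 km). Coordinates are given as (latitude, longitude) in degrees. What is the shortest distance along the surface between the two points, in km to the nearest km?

With latitudes φ₁ = 4.462°, φ₂ = -73.117° and longitude difference Δλ = 159.277°:
Haversine: a = sin²(Δφ/2) + cos φ₁ cos φ₂ sin²(Δλ/2) = 0.3925 + (0.9970)(0.2904)(0.9677) = 0.67263.
Central angle c = 2·arcsin(√a) = 1.92330 rad.
Distance = R·c = 6371 × 1.9233 ≈ 12253 km.

12253 km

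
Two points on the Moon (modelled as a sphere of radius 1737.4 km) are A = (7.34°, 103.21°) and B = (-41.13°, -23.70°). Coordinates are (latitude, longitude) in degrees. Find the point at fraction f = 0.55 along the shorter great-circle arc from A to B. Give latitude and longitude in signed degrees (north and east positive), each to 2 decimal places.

-36.36°, 48.66°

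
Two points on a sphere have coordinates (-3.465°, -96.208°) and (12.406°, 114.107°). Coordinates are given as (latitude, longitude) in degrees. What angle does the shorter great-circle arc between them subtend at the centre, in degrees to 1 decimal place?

148.7°

In radians: φ₁ = -0.0605, φ₂ = 0.2165, Δλ = -149.685° = -2.6125 rad.
Haversine: a = sin²(Δφ/2) + cos φ₁ cos φ₂ sin²(Δλ/2) = 0.0191 + (0.9982)(0.9766)(0.9316) = 0.92727.
Central angle c = 2·arcsin(√a) = 2.59548 rad.
So the angular separation is 148.7°.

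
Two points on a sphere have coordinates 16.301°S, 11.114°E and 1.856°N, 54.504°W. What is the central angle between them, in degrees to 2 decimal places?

With latitudes φ₁ = -16.301°, φ₂ = 1.856° and longitude difference Δλ = -65.618°:
cos c = sin φ₁ sin φ₂ + cos φ₁ cos φ₂ cos Δλ = (-0.2807)(0.0324) + (0.9598)(0.9995)(0.4128) = 0.38692,
so c = arccos(0.38692) = 1.17350 rad.
So the angular separation is 67.24°.

67.24°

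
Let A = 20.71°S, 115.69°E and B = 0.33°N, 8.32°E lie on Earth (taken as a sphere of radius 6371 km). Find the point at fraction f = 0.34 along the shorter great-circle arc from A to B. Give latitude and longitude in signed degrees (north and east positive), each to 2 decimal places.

-20.07°, 77.03°

The central angle between A and B is δ = 1.8559 rad.
With f = 0.34, the slerp weights are sin((1−f)δ)/sin δ = 0.9804 and sin(fδ)/sin δ = 0.6148.
Weighted sum of the unit vectors: (0.9804)·(-0.4055,0.8429,-0.3536) + (0.6148)·(0.9895,0.1447,0.0058) = (0.2108, 0.9153, -0.3432).
Converting back: φ = atan2(z, √(x²+y²)) = -20.07°, λ = atan2(y, x) = 77.03°.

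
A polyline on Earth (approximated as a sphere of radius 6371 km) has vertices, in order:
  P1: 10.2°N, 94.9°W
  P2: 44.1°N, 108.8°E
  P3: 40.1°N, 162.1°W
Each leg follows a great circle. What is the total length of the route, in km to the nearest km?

Leg P1→P2: central angle 2.1223 rad, distance 13520.9 km.
Leg P2→P3: central angle 1.0963 rad, distance 6984.6 km.
Total: 13520.9 + 6984.6 ≈ 20505 km.

20505 km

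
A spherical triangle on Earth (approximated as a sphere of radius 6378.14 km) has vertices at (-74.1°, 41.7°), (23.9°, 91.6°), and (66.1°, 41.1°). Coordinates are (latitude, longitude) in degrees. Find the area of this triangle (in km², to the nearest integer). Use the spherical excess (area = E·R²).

51793700 km²

Side lengths (central angles): a = 0.9198, b = 2.4470, c = 1.8011 rad; semiperimeter s = 2.5839.
By l'Huilier's theorem, tan(E/4) = √[tan(s/2) tan((s−a)/2) tan((s−b)/2) tan((s−c)/2)], giving spherical excess E = 1.2732 rad.
Area = E·R² = 1.2732 × (6378.14)² ≈ 51793700 km².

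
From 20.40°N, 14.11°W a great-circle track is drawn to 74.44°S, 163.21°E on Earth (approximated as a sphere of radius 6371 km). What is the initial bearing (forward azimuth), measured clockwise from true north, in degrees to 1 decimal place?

Δλ = 177.320° = 3.0948 rad.
y = sin Δλ · cos φ₂ = (0.0468)(0.2682) = 0.0125
x = cos φ₁ sin φ₂ − sin φ₁ cos φ₂ cos Δλ = (0.9373)(-0.9634) − (0.3486)(0.2682)(-0.9989) = -0.8095
θ = atan2(y, x) = 179.11°, so the bearing is 179.1°.

179.1°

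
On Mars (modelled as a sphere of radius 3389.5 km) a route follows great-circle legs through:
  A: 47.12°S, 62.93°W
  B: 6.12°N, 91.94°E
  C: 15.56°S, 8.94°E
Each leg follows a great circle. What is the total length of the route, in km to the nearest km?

Leg A→B: central angle 2.3332 rad, distance 7908.4 km.
Leg B→C: central angle 1.4825 rad, distance 5025.1 km.
Total: 7908.4 + 5025.1 ≈ 12934 km.

12934 km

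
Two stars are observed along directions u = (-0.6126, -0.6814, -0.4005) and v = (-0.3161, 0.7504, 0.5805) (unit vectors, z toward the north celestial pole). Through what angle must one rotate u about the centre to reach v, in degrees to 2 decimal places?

123.38°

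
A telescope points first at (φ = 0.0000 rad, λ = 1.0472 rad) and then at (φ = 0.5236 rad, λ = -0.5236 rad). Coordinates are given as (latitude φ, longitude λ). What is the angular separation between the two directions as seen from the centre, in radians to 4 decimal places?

1.5708 rad

With latitudes φ₁ = 0.000°, φ₂ = 30.000° and longitude difference Δλ = -90.000°:
cos c = sin φ₁ sin φ₂ + cos φ₁ cos φ₂ cos Δλ = (0.0000)(0.5000) + (1.0000)(0.8660)(-0.0000) = -0.00000,
so c = arccos(-0.00000) = 1.57080 rad.
So the angular separation is 1.5708 rad.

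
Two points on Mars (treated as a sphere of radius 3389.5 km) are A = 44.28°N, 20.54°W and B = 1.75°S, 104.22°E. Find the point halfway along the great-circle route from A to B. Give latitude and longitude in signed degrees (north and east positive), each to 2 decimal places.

The central angle between A and B is δ = 2.0145 rad.
With f = 0.5, the slerp weights are sin((1−f)δ)/sin δ = 0.9360 and sin(fδ)/sin δ = 0.9360.
Weighted sum of the unit vectors: (0.9360)·(0.6704,-0.2512,0.6982) + (0.9360)·(-0.2455,0.9689,-0.0305) = (0.3977, 0.6718, 0.6249).
Converting back: φ = atan2(z, √(x²+y²)) = 38.68°, λ = atan2(y, x) = 59.37°.

38.68°, 59.37°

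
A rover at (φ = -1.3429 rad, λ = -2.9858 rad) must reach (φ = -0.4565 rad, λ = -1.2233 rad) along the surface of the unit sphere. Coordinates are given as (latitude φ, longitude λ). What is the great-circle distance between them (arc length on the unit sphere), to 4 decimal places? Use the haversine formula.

1.1693

With latitudes φ₁ = -76.943°, φ₂ = -26.156° and longitude difference Δλ = 100.984°:
Haversine: a = sin²(Δφ/2) + cos φ₁ cos φ₂ sin²(Δλ/2) = 0.1839 + (0.2259)(0.8976)(0.5953) = 0.30461.
Central angle c = 2·arcsin(√a) = 1.16933 rad.
On the unit sphere the arc length equals the central angle: 1.1693.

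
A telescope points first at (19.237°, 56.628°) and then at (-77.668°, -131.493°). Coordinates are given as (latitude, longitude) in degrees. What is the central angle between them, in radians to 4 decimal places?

In radians: φ₁ = 0.3357, φ₂ = -1.3556, Δλ = 171.879° = 2.9999 rad.
cos c = sin φ₁ sin φ₂ + cos φ₁ cos φ₂ cos Δλ = (0.3295)(-0.9769) + (0.9442)(0.2136)(-0.9900) = -0.52150,
so c = arccos(-0.52150) = 2.11941 rad.
So the angular separation is 2.1194 rad.

2.1194 rad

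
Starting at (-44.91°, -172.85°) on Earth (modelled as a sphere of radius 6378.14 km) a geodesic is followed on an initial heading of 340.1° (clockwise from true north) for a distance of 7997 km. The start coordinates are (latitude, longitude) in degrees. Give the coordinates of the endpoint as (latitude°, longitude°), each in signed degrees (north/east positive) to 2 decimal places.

24.37°, 166.35°

Angular distance δ = d/R = 7997/6378.14 = 1.25381 rad; initial bearing θ = 5.9359 rad.
sin φ₂ = sin φ₁ cos δ + cos φ₁ sin δ cos θ = (-0.7060)(0.3117) + (0.7082)(0.9502)(0.9403) = 0.4127, so φ₂ = 24.37°.
Δλ = atan2(sin θ sin δ cos φ₁, cos δ − sin φ₁ sin φ₂) = atan2(-0.2291, 0.6031) = -20.798°.
λ₂ = -172.850° − 20.798° = -193.65° → 166.35° after wrapping to (−180°, 180°].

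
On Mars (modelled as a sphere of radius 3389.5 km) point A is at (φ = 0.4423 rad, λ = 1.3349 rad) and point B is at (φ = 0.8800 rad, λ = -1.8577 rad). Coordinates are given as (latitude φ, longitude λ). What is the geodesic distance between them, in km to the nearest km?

6164 km

With latitudes φ₁ = 25.342°, φ₂ = 50.420° and longitude difference Δλ = 177.077°:
cos c = sin φ₁ sin φ₂ + cos φ₁ cos φ₂ cos Δλ = (0.4280)(0.7707) + (0.9038)(0.6372)(-0.9987) = -0.24520,
so c = arccos(-0.24520) = 1.81852 rad.
Distance = R·c = 3389.5 × 1.8185 ≈ 6164 km.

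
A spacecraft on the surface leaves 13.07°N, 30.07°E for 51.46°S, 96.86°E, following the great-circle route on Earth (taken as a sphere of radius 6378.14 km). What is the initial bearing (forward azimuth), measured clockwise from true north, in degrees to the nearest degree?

145°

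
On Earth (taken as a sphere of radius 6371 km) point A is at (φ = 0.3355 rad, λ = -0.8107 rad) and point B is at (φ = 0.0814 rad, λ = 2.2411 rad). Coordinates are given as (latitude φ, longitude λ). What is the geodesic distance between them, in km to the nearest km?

Let φ₁ = 0.3355 rad, φ₂ = 0.0814 rad, and Δλ = 3.0518 rad.
Haversine: a = sin²(Δφ/2) + cos φ₁ cos φ₂ sin²(Δλ/2) = 0.0161 + (0.9442)(0.9967)(0.9980) = 0.95528.
Central angle c = 2·arcsin(√a) = 2.71543 rad.
Distance = R·c = 6371 × 2.7154 ≈ 17300 km.

17300 km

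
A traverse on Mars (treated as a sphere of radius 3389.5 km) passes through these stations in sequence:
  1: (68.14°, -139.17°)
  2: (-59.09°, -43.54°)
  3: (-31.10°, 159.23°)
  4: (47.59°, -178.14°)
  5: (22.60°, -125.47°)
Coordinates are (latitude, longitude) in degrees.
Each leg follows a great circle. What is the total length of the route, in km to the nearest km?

21434 km

Leg 1→2: central angle 2.5236 rad, distance 8553.8 km.
Leg 2→3: central angle 1.5332 rad, distance 5196.8 km.
Leg 3→4: central angle 1.4186 rad, distance 4808.2 km.
Leg 4→5: central angle 0.8482 rad, distance 2875.1 km.
Total: 8553.8 + 5196.8 + 4808.2 + 2875.1 ≈ 21434 km.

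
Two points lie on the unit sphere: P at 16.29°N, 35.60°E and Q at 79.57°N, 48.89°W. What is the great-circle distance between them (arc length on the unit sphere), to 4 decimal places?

In radians: φ₁ = 0.2843, φ₂ = 1.3888, Δλ = -84.490° = -1.4746 rad.
cos c = sin φ₁ sin φ₂ + cos φ₁ cos φ₂ cos Δλ = (0.2805)(0.9835) + (0.9599)(0.1810)(0.0960) = 0.29255,
so c = arccos(0.29255) = 1.27390 rad.
On the unit sphere the arc length equals the central angle: 1.2739.

1.2739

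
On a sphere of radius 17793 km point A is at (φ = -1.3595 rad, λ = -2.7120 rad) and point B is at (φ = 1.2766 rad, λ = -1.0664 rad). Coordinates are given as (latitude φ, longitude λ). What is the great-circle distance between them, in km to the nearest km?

49719 km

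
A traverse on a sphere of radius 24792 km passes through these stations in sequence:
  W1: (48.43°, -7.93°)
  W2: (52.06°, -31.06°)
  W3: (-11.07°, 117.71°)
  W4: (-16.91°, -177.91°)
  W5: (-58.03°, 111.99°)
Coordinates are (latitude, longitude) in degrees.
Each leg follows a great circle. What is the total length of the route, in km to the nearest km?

118879 km

Leg W1→W2: central angle 0.2646 rad, distance 6559.7 km.
Leg W2→W3: central angle 2.3015 rad, distance 57058.6 km.
Leg W3→W4: central angle 1.0907 rad, distance 27040.9 km.
Leg W4→W5: central angle 1.1383 rad, distance 28219.5 km.
Total: 6559.7 + 57058.6 + 27040.9 + 28219.5 ≈ 118879 km.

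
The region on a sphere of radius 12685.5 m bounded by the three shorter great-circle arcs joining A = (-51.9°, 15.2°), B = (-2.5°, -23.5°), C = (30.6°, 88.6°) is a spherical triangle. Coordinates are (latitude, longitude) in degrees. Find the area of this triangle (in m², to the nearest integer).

Side lengths (central angles): a = 1.9238, b = 1.8223, c = 1.0293 rad; semiperimeter s = 2.3877.
By l'Huilier's theorem, tan(E/4) = √[tan(s/2) tan((s−a)/2) tan((s−b)/2) tan((s−c)/2)], giving spherical excess E = 1.4318 rad.
Area = E·R² = 1.4318 × (12685.5)² ≈ 230407708 m².

230407708 m²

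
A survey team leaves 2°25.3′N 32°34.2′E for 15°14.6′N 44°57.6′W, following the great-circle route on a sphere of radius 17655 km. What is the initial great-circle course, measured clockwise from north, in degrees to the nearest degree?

With φ₁ = 0.0423, φ₂ = 0.2660, Δλ = -1.3532 rad, the forward-azimuth formula gives
θ = atan2( sin Δλ cos φ₂ , cos φ₁ sin φ₂ − sin φ₁ cos φ₂ cos Δλ ) = atan2(-0.9421, 0.2539) = -74.92°.
Adding 360° brings this into [0°, 360°): 285°.

285°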